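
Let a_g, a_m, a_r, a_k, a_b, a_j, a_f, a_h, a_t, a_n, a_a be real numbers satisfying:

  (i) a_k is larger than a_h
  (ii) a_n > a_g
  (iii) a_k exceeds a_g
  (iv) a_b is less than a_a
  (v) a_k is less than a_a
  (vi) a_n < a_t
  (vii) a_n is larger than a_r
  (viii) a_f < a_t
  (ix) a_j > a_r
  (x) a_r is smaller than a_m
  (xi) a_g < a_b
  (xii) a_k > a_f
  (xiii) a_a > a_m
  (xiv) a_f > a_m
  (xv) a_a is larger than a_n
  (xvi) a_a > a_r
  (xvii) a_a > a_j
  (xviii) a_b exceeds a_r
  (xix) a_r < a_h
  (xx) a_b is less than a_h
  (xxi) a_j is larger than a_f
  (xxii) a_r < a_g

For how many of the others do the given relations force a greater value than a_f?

The elements the relations force above a_f are a_t, a_k, a_j, a_a — no chain reaches any other.
That is 4.

4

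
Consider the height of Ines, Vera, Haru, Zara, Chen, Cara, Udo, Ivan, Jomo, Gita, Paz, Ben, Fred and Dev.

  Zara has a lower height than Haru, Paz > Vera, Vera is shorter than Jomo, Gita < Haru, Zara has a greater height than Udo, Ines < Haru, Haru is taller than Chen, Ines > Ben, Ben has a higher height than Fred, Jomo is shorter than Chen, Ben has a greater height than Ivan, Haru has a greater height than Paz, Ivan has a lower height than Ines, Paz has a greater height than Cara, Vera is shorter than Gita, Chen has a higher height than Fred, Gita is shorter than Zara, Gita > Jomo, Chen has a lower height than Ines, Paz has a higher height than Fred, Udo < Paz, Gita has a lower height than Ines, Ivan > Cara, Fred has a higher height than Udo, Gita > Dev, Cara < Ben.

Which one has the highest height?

Haru

Cara is not greatest since Cara < Paz; Udo is not greatest since Udo < Fred; Vera is not greatest since Vera < Paz; Jomo is not greatest since Jomo < Gita; Ivan is not greatest since Ivan < Ben; Fred is not greatest since Fred < Ben; Ben is not greatest since Ben < Ines; Dev is not greatest since Dev < Gita; Paz is not greatest since Paz < Haru; Gita is not greatest since Gita < Zara; Zara is not greatest since Zara < Haru; Chen is not greatest since Chen < Haru; Ines is not greatest since Ines < Haru.
Only Haru has nothing above it, so Haru is the highest height.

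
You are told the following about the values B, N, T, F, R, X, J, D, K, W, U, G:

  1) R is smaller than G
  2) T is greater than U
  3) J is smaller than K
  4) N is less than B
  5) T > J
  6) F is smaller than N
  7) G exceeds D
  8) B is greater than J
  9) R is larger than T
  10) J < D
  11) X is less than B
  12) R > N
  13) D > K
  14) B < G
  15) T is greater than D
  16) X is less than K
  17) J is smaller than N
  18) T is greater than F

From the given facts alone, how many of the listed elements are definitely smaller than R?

The elements the relations force below R are X, J, K, F, D, U, T, N — no chain reaches any other.
That is 8.

8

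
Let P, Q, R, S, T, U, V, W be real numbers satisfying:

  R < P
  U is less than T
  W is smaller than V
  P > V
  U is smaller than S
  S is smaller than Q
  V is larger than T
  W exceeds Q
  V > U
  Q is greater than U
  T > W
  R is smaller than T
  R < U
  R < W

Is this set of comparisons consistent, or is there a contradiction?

consistent

The single ordering R < U < S < Q < W < T < V < P satisfies every listed relation, so no contradiction arises.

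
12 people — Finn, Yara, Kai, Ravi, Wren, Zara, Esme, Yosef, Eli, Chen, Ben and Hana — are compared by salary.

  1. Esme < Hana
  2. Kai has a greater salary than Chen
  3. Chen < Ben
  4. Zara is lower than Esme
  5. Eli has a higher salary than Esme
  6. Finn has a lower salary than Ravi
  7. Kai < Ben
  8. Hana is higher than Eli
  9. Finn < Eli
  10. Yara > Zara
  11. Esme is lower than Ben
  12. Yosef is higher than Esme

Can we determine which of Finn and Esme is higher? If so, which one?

Following every chain through Finn: above Finn we get Ravi, Eli, Hana.
Esme is not reached, and no chain runs the other way from Esme to Finn.
So the given relations leave the order of Finn and Esme undetermined.

undetermined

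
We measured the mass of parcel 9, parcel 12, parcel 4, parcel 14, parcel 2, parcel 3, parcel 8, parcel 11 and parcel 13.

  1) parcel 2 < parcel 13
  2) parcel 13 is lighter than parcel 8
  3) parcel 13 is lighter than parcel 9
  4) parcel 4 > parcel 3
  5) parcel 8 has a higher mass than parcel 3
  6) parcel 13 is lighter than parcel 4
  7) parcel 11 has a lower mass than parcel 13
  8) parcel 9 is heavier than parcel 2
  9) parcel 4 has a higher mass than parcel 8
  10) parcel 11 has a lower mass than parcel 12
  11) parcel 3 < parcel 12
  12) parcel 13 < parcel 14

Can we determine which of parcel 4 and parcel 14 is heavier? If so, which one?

Following every chain through parcel 14: below parcel 14 we get parcel 2, parcel 11, parcel 13.
parcel 4 is not reached, and no chain runs the other way from parcel 4 to parcel 14.
So the given relations leave the order of parcel 14 and parcel 4 undetermined.

undetermined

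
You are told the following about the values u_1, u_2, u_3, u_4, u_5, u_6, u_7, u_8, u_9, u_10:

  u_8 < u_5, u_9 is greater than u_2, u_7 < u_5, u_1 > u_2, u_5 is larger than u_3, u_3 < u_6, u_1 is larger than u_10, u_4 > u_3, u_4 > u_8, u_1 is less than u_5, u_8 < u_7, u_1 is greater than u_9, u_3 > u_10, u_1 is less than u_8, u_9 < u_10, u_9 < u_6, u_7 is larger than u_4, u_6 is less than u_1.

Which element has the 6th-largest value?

Chaining the given pairs: u_2 < u_9 < u_10 < u_3 < u_6 < u_1 < u_8 < u_4 < u_7 < u_5.
The 6th largest is u_6.

u_6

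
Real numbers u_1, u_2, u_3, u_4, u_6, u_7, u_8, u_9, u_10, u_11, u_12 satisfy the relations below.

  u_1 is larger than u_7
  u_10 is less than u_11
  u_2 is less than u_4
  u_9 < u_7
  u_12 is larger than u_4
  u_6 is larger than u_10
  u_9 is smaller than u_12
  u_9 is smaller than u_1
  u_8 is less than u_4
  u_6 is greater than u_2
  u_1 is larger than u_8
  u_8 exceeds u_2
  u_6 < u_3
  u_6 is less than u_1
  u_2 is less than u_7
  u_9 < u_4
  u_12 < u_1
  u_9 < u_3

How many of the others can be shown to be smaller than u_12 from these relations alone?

Directly below u_12: u_9, u_4.
One step further: u_2, u_8 (4 so far).
Nothing else is reachable below u_12; 4 in all.

4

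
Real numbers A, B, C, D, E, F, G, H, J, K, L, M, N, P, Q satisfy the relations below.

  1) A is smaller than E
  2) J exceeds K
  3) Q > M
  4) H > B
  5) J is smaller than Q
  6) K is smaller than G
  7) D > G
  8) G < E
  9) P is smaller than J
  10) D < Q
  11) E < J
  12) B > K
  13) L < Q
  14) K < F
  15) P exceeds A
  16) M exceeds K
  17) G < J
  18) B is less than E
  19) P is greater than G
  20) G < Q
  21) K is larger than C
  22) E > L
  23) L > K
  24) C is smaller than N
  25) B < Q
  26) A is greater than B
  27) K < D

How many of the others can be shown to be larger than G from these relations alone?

From G the given relations immediately reach P, E, D, J, Q.
Nothing else is reachable above G; 5 in all.

5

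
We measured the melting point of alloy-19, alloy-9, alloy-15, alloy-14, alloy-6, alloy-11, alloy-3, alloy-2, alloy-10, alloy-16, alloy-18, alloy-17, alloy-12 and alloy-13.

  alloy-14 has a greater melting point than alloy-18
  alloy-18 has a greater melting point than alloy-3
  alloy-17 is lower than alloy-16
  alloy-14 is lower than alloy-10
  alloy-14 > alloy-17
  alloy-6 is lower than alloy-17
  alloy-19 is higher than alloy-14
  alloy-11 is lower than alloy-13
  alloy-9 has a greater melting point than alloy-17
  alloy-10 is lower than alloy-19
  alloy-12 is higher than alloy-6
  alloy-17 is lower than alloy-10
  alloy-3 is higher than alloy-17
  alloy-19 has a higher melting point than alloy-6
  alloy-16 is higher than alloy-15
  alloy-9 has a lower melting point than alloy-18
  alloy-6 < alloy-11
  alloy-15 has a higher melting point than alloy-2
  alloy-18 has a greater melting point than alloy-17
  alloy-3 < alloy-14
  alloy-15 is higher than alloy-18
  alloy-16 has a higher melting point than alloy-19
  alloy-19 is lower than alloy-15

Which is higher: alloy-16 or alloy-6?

alloy-16

alloy-6 < alloy-17 and alloy-17 < alloy-9 give alloy-6 < alloy-9.
Then alloy-9 < alloy-18 extends the chain to alloy-18.
Then alloy-18 < alloy-14 extends the chain to alloy-14.
With alloy-14 < alloy-10: alloy-6 < alloy-17 < alloy-9 < alloy-18 < alloy-14 < alloy-10.
Then alloy-10 < alloy-19 extends the chain to alloy-19.
Then alloy-19 < alloy-15 extends the chain to alloy-15.
Then alloy-15 < alloy-16 extends the chain to alloy-16.
So alloy-6 < alloy-16; alloy-16 is the higher of the two.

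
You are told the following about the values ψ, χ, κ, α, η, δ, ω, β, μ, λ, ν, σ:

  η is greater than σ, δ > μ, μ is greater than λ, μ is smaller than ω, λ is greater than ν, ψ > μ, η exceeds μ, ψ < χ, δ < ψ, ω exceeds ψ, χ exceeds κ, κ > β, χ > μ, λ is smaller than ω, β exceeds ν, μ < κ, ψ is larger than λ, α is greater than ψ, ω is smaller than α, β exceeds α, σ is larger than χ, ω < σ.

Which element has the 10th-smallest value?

Piecing the relations together gives one ordering: ν < λ < μ < δ < ψ < ω < α < β < κ < χ < σ < η.
Counting 10 from the smallest end gives χ.

χ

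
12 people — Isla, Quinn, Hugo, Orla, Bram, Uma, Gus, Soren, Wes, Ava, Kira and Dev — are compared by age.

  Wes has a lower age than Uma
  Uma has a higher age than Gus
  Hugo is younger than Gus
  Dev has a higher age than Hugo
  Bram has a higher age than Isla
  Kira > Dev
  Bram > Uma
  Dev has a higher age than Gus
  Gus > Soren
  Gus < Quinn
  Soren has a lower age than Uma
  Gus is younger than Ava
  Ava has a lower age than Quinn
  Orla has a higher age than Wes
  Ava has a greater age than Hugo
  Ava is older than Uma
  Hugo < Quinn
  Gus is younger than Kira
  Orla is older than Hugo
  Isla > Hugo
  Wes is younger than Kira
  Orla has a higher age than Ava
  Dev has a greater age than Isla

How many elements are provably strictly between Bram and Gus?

The relations place Gus below Bram. An element lies strictly between them when it is forced above Gus and also forced below Bram.
Above Gus: {Uma, Ava, Orla, Quinn, Dev, Kira}. Below Bram: {Hugo, Wes, Isla, Soren, Uma}.
Intersection: {Uma} — 1.

1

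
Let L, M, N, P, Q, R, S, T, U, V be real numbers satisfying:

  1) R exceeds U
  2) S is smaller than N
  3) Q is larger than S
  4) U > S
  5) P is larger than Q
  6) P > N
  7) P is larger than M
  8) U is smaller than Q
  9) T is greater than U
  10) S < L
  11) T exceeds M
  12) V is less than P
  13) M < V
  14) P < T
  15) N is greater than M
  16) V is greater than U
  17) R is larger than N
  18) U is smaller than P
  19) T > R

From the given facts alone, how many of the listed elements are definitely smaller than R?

4

Directly below R: U, N.
One step further: S, M (4 so far).
No other element is forced below R by the given relations, so the count is 4.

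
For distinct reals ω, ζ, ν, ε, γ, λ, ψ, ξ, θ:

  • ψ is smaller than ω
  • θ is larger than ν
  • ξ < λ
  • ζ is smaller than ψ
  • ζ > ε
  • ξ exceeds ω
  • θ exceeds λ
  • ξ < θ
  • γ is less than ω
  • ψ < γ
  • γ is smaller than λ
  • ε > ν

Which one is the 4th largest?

The consecutive relations fix a unique order: ν < ε < ζ < ψ < γ < ω < ξ < λ < θ.
The 4th largest is ω.

ω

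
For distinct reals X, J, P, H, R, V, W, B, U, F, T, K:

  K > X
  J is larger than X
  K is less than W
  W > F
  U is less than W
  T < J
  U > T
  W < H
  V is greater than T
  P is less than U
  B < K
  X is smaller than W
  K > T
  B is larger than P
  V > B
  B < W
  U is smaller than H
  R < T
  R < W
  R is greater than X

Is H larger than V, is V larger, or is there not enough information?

Following every chain through V: below V we get P, X, R, T, B.
H is not reached, and no chain runs the other way from H to V.
So the given relations leave the order of V and H undetermined.

undetermined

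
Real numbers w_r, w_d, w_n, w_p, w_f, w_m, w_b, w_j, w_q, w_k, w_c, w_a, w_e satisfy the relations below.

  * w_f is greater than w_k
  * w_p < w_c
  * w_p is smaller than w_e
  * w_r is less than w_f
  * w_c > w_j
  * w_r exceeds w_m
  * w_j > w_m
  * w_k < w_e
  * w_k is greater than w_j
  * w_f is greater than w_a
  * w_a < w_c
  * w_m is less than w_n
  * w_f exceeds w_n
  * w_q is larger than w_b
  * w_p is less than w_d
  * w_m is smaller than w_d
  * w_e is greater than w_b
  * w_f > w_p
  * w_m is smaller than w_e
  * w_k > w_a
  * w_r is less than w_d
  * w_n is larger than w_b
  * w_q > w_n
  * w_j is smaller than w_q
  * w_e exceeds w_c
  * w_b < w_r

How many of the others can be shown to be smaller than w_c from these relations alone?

Directly below w_c: w_p, w_j, w_a.
One step further: w_m (4 so far).
Nothing else is reachable below w_c; 4 in all.

4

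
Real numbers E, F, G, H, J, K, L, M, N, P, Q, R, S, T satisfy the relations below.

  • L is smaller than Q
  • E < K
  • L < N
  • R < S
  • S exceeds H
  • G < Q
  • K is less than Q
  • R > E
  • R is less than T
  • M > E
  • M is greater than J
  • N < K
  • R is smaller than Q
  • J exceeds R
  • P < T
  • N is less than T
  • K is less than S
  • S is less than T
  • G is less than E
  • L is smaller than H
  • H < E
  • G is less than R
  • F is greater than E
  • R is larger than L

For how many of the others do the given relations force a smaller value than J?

Directly below J: R.
One step further: L, G, E (4 so far).
One step further: H (5 so far).
Nothing else is reachable below J; 5 in all.

5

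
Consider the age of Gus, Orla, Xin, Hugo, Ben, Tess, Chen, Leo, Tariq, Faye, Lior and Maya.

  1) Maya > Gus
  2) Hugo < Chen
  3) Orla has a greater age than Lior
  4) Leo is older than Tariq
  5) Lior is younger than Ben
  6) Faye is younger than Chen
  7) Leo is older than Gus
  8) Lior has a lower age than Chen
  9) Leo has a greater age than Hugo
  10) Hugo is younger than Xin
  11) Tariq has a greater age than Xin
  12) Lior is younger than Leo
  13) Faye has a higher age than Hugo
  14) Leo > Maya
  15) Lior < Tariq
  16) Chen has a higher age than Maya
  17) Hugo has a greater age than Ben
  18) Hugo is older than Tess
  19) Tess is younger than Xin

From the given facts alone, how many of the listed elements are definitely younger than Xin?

4

Directly below Xin: Tess, Hugo.
One step further: Ben (3 so far).
One step further: Lior (4 so far).
Nothing else is reachable below Xin; 4 in all.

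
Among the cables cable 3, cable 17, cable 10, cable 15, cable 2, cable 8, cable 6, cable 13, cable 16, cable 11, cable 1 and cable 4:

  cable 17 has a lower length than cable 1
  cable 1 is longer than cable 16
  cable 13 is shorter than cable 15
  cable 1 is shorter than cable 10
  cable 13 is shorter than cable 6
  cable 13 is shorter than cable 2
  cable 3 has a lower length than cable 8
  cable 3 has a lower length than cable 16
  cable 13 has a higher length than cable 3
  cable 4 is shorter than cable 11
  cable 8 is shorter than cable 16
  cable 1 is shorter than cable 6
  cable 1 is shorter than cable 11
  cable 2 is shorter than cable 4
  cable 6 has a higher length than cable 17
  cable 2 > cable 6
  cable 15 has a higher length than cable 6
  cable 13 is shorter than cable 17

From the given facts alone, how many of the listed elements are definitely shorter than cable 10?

6

From cable 10 the given relations immediately reach cable 1.
From those, cable 16, cable 17 — 3 in total.
From those, cable 3, cable 13, cable 8 — 6 in total.
Nothing else is reachable below cable 10; 6 in all.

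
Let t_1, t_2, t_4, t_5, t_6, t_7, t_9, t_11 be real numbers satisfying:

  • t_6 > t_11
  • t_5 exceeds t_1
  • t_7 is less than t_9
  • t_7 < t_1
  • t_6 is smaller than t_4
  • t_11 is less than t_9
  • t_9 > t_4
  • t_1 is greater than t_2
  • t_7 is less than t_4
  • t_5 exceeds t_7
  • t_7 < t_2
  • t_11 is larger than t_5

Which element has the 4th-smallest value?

t_5

Piecing the relations together gives one ordering: t_7 < t_2 < t_1 < t_5 < t_11 < t_6 < t_4 < t_9.
The 4th smallest is t_5.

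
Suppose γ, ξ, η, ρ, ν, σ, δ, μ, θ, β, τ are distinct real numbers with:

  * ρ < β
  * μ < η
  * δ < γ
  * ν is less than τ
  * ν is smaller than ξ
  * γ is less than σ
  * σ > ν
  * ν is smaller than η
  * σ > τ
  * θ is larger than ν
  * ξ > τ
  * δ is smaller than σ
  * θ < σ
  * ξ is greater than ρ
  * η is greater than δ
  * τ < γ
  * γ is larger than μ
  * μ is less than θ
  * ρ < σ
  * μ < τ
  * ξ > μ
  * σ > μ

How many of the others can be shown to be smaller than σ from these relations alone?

The elements the relations force below σ are ν, ρ, μ, τ, δ, θ, γ — no chain reaches any other.
That is 7.

7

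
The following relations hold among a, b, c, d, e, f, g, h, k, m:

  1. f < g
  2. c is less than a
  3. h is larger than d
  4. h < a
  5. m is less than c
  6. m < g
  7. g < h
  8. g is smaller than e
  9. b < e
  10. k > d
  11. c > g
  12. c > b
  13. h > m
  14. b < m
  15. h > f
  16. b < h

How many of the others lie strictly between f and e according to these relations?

Chaining upward from f reaches: g, h, c, a.
Chaining downward from e reaches: b, m, g.
Strictly between f and e are those in both lists: g — 1 element.

1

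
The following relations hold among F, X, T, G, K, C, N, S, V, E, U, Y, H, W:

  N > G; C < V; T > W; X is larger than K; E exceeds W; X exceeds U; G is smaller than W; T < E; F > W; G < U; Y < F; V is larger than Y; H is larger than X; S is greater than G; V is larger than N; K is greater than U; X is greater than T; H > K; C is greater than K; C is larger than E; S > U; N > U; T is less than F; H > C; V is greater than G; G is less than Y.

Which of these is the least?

Chaining upward from G: directly above it, W, Y, U, N, V, S; then T, K, E, X, F; then C, H.
That covers every other element, and nothing is given below G, so G is the least.

G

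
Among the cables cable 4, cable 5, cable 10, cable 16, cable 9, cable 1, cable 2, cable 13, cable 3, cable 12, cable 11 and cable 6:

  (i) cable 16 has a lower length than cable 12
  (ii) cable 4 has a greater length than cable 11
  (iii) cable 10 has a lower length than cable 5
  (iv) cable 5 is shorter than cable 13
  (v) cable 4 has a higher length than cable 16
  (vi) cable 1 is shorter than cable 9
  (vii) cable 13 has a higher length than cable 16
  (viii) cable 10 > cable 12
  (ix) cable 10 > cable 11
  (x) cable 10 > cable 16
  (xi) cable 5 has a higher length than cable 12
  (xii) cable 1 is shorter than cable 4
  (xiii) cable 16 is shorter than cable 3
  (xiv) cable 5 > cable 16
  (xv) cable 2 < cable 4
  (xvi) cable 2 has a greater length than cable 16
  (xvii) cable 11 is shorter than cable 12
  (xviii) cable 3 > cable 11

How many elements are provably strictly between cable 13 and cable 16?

3

The relations place cable 16 below cable 13. An element lies strictly between them when it is forced above cable 16 and also forced below cable 13.
Above cable 16: {cable 2, cable 12, cable 10, cable 5, cable 3, cable 4}. Below cable 13: {cable 11, cable 12, cable 10, cable 5}.
Intersection: {cable 12, cable 10, cable 5} — 3.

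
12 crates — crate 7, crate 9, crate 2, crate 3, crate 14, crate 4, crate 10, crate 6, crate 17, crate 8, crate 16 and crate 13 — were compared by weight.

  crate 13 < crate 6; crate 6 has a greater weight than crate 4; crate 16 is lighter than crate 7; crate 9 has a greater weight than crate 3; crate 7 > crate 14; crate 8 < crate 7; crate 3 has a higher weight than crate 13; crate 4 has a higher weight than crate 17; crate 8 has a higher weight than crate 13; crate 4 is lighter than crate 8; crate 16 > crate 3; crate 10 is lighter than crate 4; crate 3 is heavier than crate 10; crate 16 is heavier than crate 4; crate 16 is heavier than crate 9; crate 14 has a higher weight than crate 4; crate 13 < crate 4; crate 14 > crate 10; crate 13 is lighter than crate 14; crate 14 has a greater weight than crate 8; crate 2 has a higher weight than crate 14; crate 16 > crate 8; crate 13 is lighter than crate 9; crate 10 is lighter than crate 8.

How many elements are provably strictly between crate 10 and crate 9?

1

The relations place crate 10 below crate 9. An element lies strictly between them when it is forced above crate 10 and also forced below crate 9.
Above crate 10: {crate 3, crate 4, crate 6, crate 8, crate 14, crate 2, crate 16, crate 7}. Below crate 9: {crate 13, crate 3}.
Intersection: {crate 3} — 1.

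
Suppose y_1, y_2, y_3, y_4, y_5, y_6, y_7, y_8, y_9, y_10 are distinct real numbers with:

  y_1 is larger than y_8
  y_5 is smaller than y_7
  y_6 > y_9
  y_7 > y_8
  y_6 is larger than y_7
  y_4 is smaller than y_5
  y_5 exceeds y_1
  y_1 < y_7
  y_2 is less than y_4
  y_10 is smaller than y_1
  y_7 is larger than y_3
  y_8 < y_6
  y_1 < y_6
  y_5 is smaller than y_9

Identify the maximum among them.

y_6

y_8 is not greatest since y_8 < y_6; y_3 is not greatest since y_3 < y_7; y_10 is not greatest since y_10 < y_1; y_2 is not greatest since y_2 < y_4; y_4 is not greatest since y_4 < y_5; y_1 is not greatest since y_1 < y_7; y_5 is not greatest since y_5 < y_7; y_9 is not greatest since y_9 < y_6; y_7 is not greatest since y_7 < y_6.
Only y_6 has nothing above it, so y_6 is the maximum.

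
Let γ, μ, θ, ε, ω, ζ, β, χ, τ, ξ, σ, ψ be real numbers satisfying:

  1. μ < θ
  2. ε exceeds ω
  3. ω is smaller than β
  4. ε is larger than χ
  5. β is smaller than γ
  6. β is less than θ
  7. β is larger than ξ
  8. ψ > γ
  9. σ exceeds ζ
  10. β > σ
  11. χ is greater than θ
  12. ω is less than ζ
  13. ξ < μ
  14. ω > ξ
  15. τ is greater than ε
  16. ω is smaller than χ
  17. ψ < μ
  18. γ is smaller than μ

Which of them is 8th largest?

β

Chaining the given pairs: ξ < ω < ζ < σ < β < γ < ψ < μ < θ < χ < ε < τ.
The 8th largest is β.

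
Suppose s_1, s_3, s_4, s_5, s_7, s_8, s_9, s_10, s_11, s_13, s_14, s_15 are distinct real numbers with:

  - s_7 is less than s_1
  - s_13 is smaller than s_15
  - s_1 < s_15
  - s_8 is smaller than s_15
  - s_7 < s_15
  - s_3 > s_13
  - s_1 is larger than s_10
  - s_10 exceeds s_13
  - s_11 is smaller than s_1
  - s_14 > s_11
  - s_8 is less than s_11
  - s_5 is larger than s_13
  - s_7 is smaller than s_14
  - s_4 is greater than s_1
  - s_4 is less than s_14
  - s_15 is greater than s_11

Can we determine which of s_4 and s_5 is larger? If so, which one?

undetermined

Following every chain through s_5: below s_5 we get s_13.
s_4 is not reached, and no chain runs the other way from s_4 to s_5.
So the given relations leave the order of s_5 and s_4 undetermined.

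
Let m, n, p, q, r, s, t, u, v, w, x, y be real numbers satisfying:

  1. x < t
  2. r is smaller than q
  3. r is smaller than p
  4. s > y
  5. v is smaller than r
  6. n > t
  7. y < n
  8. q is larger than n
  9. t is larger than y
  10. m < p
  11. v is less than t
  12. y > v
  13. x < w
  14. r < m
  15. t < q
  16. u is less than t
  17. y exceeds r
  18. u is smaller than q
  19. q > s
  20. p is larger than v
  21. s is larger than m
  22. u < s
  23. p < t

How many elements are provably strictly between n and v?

Chaining upward from v reaches: r, y, m, p, s, t, q.
Chaining downward from n reaches: r, x, u, y, m, p, t.
Strictly between v and n are those in both lists: r, y, m, p, t — 5 elements.

5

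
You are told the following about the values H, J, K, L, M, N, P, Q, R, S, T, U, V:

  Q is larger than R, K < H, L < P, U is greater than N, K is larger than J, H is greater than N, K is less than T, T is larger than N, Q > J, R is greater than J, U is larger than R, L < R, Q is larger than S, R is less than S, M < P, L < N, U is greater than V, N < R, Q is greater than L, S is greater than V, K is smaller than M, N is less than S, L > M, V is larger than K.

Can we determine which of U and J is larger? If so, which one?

The relevant relations are J < K; K < M; M < L; L < R; R < U.
Chaining these gives J < K < M < L < R < U.
So U is larger.

U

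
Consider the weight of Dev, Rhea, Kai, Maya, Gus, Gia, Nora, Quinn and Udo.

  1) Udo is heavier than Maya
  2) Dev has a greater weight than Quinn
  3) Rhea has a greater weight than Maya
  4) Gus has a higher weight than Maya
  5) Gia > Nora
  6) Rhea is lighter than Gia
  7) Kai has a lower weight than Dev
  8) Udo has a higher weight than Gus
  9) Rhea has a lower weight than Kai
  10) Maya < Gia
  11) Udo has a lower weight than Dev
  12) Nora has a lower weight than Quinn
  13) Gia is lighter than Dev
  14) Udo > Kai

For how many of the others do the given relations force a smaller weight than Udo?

4

Directly below Udo: Maya, Gus, Kai.
One step further: Rhea (4 so far).
Nothing else is reachable below Udo; 4 in all.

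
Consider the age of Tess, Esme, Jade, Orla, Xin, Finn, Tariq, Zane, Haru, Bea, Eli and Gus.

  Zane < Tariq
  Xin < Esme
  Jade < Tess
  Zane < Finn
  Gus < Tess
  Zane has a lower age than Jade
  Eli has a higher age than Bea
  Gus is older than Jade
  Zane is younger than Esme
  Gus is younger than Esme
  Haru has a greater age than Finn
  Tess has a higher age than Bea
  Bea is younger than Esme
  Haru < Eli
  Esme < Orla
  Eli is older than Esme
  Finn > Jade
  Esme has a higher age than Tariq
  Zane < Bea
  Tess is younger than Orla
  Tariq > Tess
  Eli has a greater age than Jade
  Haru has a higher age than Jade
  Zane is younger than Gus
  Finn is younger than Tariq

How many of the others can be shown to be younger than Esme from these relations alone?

8

From Esme the given relations immediately reach Zane, Bea, Gus, Xin, Tariq.
From those, Jade, Finn, Tess — 8 in total.
Nothing else is reachable below Esme; 8 in all.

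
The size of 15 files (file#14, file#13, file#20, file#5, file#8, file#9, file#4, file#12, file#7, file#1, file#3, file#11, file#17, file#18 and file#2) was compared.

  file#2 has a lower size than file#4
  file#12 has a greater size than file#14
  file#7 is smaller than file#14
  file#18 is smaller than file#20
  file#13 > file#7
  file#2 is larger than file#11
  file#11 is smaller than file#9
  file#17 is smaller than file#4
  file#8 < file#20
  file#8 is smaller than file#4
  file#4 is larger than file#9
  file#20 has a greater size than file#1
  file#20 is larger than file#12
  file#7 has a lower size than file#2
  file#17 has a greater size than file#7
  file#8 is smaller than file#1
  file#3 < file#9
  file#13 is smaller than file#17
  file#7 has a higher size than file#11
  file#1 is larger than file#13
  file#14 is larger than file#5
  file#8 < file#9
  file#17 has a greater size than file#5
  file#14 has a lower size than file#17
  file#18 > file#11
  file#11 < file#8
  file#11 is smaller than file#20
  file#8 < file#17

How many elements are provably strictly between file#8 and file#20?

The relations place file#8 below file#20. An element lies strictly between them when it is forced above file#8 and also forced below file#20.
Above file#8: {file#9, file#1, file#17, file#4}. Below file#20: {file#11, file#7, file#13, file#5, file#14, file#12, file#1, file#18}.
Intersection: {file#1} — 1.

1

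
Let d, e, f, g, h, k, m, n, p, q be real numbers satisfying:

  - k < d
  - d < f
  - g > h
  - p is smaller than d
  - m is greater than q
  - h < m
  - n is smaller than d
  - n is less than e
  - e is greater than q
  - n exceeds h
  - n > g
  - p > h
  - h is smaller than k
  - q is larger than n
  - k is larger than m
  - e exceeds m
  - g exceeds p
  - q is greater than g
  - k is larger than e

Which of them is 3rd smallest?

Chaining the given pairs: h < p < g < n < q < m < e < k < d < f.
The 3rd smallest is g.

g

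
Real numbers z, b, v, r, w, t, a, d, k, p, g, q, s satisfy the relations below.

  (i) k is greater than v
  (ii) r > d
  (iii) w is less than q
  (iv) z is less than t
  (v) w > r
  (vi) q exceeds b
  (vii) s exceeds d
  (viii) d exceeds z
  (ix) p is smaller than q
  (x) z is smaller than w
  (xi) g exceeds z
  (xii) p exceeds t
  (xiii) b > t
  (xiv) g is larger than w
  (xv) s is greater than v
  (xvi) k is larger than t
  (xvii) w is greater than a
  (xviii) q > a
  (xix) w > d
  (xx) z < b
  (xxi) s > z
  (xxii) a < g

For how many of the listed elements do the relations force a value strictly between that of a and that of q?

Chaining upward from a reaches: w, g.
Chaining downward from q reaches: z, t, d, b, r, p, w.
Strictly between a and q are those in both lists: w — 1 element.

1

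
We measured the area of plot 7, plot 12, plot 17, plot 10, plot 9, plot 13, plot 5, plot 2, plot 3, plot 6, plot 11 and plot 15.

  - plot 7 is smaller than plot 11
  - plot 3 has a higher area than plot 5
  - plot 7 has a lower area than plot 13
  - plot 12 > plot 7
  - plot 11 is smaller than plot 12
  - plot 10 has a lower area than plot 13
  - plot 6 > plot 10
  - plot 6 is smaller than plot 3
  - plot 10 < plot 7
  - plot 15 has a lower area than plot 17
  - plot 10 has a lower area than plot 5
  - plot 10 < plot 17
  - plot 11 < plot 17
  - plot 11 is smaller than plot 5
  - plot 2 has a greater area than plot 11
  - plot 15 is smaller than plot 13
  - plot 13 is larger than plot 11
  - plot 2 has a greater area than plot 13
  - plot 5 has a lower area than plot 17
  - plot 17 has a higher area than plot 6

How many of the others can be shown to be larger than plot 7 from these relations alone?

7

Directly above plot 7: plot 11, plot 12, plot 13.
One step further: plot 2, plot 5, plot 17 (6 so far).
One step further: plot 3 (7 so far).
No other element is forced above plot 7 by the given relations, so the count is 7.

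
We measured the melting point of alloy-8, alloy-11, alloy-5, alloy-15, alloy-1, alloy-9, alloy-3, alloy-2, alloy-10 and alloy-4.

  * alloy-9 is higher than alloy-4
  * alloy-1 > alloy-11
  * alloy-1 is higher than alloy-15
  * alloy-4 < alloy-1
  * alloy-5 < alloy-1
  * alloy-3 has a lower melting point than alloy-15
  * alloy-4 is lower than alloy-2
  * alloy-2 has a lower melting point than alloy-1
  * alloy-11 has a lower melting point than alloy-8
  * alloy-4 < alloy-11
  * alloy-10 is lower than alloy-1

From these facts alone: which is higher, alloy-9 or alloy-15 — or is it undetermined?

undetermined

Following every chain through alloy-9: below alloy-9 we get alloy-4.
alloy-15 is not reached, and no chain runs the other way from alloy-15 to alloy-9.
So the given relations leave the order of alloy-9 and alloy-15 undetermined.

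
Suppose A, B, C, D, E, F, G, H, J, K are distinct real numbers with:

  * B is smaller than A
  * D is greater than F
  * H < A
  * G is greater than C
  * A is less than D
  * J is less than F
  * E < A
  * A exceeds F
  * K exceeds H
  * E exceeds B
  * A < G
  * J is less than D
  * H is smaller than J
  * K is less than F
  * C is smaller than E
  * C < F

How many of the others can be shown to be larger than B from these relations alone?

4

Directly above B: E, A.
One step further: G, D (4 so far).
No other element is forced above B by the given relations, so the count is 4.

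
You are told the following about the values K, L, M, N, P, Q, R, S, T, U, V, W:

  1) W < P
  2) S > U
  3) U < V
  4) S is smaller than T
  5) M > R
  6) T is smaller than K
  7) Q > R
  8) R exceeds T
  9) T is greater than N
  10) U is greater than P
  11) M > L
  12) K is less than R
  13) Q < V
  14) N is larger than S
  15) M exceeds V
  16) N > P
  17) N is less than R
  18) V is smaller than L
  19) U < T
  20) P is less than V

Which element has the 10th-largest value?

Chaining the given pairs: W < P < U < S < N < T < K < R < Q < V < L < M.
Counting 10 from the largest end gives U.

U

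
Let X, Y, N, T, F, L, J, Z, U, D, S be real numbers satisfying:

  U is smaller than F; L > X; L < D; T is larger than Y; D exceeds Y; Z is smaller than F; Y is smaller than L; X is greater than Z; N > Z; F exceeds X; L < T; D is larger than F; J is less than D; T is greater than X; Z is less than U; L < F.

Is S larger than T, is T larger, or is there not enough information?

Following every chain through S: nothing is chained to S.
T is not reached, and no chain runs the other way from T to S.
So the given relations leave the order of S and T undetermined.

undetermined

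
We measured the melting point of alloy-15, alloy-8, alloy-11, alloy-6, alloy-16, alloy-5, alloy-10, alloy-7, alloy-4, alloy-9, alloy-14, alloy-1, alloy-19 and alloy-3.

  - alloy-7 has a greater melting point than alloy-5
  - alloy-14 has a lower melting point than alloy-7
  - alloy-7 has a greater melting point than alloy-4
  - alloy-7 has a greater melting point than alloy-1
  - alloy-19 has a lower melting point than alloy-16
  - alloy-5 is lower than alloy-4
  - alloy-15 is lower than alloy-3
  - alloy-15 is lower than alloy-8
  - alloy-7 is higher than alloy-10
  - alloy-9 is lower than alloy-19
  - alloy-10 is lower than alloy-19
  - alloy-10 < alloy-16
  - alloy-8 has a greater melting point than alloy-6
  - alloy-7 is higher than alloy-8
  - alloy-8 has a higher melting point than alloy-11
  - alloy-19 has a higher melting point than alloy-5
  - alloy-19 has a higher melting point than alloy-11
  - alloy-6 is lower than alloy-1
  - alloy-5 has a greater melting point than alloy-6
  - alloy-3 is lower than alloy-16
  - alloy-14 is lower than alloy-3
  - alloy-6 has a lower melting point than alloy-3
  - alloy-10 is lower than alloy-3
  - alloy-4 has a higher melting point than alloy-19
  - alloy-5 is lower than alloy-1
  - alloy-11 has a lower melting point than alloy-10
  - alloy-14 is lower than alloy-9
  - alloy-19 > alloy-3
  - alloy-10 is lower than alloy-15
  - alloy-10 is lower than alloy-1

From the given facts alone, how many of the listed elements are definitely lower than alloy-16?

9

Directly below alloy-16: alloy-10, alloy-3, alloy-19.
One step further: alloy-11, alloy-6, alloy-14, alloy-15, alloy-5, alloy-9 (9 so far).
Nothing else is reachable below alloy-16; 9 in all.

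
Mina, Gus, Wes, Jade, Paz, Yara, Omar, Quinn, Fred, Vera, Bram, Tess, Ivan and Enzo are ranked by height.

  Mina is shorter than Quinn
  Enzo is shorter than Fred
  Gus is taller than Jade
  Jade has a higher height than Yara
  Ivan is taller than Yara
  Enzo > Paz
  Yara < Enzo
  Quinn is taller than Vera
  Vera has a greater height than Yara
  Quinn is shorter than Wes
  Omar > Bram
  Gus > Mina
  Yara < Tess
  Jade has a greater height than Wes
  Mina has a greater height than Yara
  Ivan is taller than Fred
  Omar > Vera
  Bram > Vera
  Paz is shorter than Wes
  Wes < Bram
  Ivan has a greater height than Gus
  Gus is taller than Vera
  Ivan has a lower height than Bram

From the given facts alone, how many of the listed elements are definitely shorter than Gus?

7

The elements the relations force below Gus are Yara, Paz, Mina, Vera, Quinn, Wes, Jade — no chain reaches any other.
That is 7.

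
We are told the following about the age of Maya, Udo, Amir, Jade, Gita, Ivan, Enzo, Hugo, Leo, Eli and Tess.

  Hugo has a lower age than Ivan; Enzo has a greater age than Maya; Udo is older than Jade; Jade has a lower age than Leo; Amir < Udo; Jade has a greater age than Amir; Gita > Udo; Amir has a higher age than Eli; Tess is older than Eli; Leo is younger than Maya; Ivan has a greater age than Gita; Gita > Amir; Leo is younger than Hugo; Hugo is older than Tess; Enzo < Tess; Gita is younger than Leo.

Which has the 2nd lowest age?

Piecing the relations together gives one ordering: Eli < Amir < Jade < Udo < Gita < Leo < Maya < Enzo < Tess < Hugo < Ivan.
The 2nd smallest is Amir.

Amir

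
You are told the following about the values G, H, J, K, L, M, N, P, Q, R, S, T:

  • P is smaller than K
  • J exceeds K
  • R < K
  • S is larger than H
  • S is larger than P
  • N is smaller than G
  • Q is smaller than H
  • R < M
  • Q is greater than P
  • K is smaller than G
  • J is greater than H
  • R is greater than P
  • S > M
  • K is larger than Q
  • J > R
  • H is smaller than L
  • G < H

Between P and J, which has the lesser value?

Chaining the given relations: P < R < K < G < H < J.
So P < J; P is the smaller of the two.

P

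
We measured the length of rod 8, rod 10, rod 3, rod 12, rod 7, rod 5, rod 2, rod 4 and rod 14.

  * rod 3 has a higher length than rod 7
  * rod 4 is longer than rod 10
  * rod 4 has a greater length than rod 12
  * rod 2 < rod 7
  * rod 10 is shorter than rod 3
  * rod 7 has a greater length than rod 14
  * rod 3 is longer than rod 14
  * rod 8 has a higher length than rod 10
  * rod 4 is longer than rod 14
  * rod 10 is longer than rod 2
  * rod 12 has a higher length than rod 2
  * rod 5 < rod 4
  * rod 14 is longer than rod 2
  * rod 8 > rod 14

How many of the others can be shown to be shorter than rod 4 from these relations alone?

From rod 4 the given relations immediately reach rod 14, rod 10, rod 5, rod 12.
From those, rod 2 — 5 in total.
Nothing else is reachable below rod 4; 5 in all.

5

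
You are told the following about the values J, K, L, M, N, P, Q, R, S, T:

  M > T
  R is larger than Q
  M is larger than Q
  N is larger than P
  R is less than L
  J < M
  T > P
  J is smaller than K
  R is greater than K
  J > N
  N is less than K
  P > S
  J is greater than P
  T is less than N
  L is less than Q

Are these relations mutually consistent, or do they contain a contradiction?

inconsistent

We have Q < R stated directly, yet also R < L < Q by chaining the others — so R < Q. Contradiction.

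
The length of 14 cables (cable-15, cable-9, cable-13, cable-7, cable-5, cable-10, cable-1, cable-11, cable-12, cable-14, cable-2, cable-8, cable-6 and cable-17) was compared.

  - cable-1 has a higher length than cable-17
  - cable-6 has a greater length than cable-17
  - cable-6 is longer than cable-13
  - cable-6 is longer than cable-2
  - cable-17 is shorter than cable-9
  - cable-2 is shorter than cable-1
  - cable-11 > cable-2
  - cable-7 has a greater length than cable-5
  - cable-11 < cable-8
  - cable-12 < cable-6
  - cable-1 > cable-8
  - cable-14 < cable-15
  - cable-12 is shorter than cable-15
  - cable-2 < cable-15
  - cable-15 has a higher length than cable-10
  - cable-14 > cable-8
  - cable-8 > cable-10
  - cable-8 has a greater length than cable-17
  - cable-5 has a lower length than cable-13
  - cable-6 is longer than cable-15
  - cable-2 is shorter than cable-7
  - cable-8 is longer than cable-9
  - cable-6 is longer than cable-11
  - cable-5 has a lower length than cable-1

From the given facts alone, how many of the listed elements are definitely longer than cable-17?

The elements the relations force above cable-17 are cable-9, cable-8, cable-1, cable-14, cable-15, cable-6 — no chain reaches any other.
That is 6.

6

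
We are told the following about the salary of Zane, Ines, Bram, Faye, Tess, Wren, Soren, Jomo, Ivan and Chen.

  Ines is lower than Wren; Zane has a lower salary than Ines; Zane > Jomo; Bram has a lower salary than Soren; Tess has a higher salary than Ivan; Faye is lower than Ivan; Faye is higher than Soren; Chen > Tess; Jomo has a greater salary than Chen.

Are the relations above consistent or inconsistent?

consistent

Every relation is compatible with Bram < Soren < Faye < Ivan < Tess < Chen < Jomo < Zane < Ines < Wren; the set is consistent.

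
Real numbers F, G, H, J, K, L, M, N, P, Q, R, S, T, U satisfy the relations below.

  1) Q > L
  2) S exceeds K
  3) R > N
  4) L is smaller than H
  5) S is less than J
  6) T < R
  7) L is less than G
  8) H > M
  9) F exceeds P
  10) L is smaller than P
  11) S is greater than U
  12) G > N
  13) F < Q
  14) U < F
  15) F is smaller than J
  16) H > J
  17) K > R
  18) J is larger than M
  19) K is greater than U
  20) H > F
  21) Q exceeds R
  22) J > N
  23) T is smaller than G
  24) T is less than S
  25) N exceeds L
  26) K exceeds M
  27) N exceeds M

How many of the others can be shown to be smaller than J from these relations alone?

Directly below J: M, F, N, S.
One step further: L, T, P, U, K (9 so far).
One step further: R (10 so far).
Nothing else is reachable below J; 10 in all.

10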